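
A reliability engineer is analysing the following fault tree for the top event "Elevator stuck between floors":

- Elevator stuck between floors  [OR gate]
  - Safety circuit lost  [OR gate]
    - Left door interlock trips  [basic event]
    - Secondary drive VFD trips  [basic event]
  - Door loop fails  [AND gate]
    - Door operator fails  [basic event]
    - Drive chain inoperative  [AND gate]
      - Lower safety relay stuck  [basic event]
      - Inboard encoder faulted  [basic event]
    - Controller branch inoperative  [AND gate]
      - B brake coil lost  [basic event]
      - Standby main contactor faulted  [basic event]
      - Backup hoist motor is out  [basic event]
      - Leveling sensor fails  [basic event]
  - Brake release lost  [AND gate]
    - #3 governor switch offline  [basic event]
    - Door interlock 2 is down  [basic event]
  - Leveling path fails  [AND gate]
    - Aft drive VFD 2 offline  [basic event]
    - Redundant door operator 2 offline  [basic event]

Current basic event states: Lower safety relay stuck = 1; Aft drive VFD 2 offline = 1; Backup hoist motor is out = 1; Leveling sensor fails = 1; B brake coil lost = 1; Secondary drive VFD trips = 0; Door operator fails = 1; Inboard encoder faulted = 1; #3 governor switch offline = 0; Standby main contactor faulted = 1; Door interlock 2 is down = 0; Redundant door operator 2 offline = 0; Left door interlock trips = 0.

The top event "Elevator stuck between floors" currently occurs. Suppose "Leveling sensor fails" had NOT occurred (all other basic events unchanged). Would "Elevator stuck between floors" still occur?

No

Counterfactual: set "Leveling sensor fails" to not occurred.
Safety circuit lost [OR]: Left door interlock trips=not, Secondary drive VFD trips=not → no input occurs → does not occur.
Drive chain inoperative [AND]: Lower safety relay stuck=occurs, Inboard encoder faulted=occurs → all inputs occur → occurs.
Controller branch inoperative [AND]: B brake coil lost=occurs, Standby main contactor faulted=occurs, Backup hoist motor is out=occurs, Leveling sensor fails=not → not all inputs occur → does not occur.
Door loop fails [AND]: Door operator fails=occurs, Drive chain inoperative=occurs, Controller branch inoperative=not → not all inputs occur → does not occur.
Brake release lost [AND]: #3 governor switch offline=not, Door interlock 2 is down=not → not all inputs occur → does not occur.
Leveling path fails [AND]: Aft drive VFD 2 offline=occurs, Redundant door operator 2 offline=not → not all inputs occur → does not occur.
Elevator stuck between floors [OR]: Safety circuit lost=not, Door loop fails=not, Brake release lost=not, Leveling path fails=not → no input occurs → does not occur.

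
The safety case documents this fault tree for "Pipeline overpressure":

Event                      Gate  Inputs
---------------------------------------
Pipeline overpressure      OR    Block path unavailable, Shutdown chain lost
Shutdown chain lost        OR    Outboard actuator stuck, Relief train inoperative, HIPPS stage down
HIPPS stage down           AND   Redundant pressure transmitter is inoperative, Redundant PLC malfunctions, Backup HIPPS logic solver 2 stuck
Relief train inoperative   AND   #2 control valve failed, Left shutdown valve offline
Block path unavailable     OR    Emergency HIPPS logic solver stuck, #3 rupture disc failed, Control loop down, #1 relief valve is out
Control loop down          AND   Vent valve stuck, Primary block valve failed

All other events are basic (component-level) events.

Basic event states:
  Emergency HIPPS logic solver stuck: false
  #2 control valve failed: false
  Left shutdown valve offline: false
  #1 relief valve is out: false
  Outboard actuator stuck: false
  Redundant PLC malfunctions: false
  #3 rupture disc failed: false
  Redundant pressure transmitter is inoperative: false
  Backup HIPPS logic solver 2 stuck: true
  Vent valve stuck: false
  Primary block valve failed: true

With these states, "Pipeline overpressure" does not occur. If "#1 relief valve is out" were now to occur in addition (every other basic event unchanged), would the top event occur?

Counterfactual: set "#1 relief valve is out" to occurred.
Control loop down [AND]: Vent valve stuck=not, Primary block valve failed=occurs → not all inputs occur → does not occur.
Block path unavailable [OR]: Emergency HIPPS logic solver stuck=not, #3 rupture disc failed=not, Control loop down=not, #1 relief valve is out=occurs → at least one input occurs → occurs.
Relief train inoperative [AND]: #2 control valve failed=not, Left shutdown valve offline=not → not all inputs occur → does not occur.
HIPPS stage down [AND]: Redundant pressure transmitter is inoperative=not, Redundant PLC malfunctions=not, Backup HIPPS logic solver 2 stuck=occurs → not all inputs occur → does not occur.
Shutdown chain lost [OR]: Outboard actuator stuck=not, Relief train inoperative=not, HIPPS stage down=not → no input occurs → does not occur.
Pipeline overpressure [OR]: Block path unavailable=occurs, Shutdown chain lost=not → at least one input occurs → occurs.

Yes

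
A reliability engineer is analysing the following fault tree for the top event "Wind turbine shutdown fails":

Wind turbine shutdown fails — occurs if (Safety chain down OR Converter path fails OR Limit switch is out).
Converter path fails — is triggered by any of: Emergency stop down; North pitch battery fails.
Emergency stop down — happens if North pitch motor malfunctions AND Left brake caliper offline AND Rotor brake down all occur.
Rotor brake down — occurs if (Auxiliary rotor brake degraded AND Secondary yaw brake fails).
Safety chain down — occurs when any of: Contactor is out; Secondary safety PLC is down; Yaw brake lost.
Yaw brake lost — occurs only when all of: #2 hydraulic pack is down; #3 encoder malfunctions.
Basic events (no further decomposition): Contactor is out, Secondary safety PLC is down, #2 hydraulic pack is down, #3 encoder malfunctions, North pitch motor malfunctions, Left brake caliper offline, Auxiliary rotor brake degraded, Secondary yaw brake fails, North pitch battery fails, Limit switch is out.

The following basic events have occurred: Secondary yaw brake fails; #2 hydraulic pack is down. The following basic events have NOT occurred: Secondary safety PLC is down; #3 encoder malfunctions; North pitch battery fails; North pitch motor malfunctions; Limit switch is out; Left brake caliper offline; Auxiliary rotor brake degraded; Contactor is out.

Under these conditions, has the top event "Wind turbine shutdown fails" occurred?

Yaw brake lost [AND]: #2 hydraulic pack is down=occurs, #3 encoder malfunctions=not → not all inputs occur → does not occur.
Safety chain down [OR]: Contactor is out=not, Secondary safety PLC is down=not, Yaw brake lost=not → no input occurs → does not occur.
Rotor brake down [AND]: Auxiliary rotor brake degraded=not, Secondary yaw brake fails=occurs → not all inputs occur → does not occur.
Emergency stop down [AND]: North pitch motor malfunctions=not, Left brake caliper offline=not, Rotor brake down=not → not all inputs occur → does not occur.
Converter path fails [OR]: Emergency stop down=not, North pitch battery fails=not → no input occurs → does not occur.
Wind turbine shutdown fails [OR]: Safety chain down=not, Converter path fails=not, Limit switch is out=not → no input occurs → does not occur.

No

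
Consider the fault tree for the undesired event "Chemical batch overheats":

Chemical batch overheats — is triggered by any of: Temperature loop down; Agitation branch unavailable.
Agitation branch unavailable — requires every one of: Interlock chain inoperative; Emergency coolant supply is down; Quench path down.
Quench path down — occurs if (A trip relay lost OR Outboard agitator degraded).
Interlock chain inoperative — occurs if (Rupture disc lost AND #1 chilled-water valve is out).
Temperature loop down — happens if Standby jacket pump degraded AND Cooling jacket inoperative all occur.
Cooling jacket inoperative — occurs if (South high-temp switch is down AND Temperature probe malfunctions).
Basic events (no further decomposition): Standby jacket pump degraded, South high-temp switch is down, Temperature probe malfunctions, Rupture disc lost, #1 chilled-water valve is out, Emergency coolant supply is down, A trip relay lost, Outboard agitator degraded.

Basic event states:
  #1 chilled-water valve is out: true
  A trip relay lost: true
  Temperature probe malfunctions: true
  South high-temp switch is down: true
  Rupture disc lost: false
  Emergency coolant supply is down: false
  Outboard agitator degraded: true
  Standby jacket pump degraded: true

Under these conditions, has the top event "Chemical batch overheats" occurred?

Yes

Cooling jacket inoperative [AND]: South high-temp switch is down=occurs, Temperature probe malfunctions=occurs → all inputs occur → occurs.
Temperature loop down [AND]: Standby jacket pump degraded=occurs, Cooling jacket inoperative=occurs → all inputs occur → occurs.
Interlock chain inoperative [AND]: Rupture disc lost=not, #1 chilled-water valve is out=occurs → not all inputs occur → does not occur.
Quench path down [OR]: A trip relay lost=occurs, Outboard agitator degraded=occurs → at least one input occurs → occurs.
Agitation branch unavailable [AND]: Interlock chain inoperative=not, Emergency coolant supply is down=not, Quench path down=occurs → not all inputs occur → does not occur.
Chemical batch overheats [OR]: Temperature loop down=occurs, Agitation branch unavailable=not → at least one input occurs → occurs.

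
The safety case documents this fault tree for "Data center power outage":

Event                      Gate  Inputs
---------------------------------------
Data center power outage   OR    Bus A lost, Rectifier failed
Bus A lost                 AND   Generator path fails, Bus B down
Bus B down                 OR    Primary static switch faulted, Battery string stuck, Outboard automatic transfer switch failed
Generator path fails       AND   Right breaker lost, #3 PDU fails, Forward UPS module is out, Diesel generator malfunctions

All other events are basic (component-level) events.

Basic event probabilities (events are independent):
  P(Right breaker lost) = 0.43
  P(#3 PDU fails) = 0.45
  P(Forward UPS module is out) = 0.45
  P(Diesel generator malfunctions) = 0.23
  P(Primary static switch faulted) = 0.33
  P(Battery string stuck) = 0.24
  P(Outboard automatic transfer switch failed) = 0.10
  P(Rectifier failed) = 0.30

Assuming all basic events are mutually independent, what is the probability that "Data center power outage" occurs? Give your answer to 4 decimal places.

0.3076

P(Generator path fails) [AND] = 0.43 × 0.45 × 0.45 × 0.23 = 0.020027
P(Bus B down) [OR] = 1 − (1−0.33) × (1−0.24) × (1−0.10) = 0.541720
P(Bus A lost) [AND] = 0.020027 × 0.541720 = 0.010849
P(Data center power outage) [OR] = 1 − (1−0.010849) × (1−0.30) = 0.307594
Rounded to 4 decimal places: P(Data center power outage) ≈ 0.3076.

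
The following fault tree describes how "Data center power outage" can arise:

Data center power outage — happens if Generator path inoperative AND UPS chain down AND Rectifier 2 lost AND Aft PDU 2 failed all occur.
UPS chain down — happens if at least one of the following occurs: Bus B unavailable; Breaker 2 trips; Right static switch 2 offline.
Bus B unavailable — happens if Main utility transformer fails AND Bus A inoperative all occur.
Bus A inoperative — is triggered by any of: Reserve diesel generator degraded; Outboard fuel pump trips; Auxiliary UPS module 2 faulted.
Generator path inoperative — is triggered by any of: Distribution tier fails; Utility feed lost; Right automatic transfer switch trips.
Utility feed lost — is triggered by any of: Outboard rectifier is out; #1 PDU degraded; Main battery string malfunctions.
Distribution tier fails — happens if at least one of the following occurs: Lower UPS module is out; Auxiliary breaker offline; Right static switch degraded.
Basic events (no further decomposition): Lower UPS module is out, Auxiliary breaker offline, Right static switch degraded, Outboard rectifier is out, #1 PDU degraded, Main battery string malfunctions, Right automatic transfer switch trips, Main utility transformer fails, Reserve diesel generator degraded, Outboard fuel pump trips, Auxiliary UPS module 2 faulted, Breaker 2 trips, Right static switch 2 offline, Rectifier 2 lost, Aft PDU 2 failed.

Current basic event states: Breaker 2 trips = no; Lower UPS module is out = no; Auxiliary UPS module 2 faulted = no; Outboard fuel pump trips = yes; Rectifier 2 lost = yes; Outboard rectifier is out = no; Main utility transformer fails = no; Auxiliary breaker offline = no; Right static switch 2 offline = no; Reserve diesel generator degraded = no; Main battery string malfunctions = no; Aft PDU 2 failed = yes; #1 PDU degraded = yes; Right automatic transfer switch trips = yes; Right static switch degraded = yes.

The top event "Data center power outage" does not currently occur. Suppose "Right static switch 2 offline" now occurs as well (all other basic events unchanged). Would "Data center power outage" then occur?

Yes

Counterfactual: set "Right static switch 2 offline" to occurred.
Distribution tier fails [OR]: Lower UPS module is out=not, Auxiliary breaker offline=not, Right static switch degraded=occurs → at least one input occurs → occurs.
Utility feed lost [OR]: Outboard rectifier is out=not, #1 PDU degraded=occurs, Main battery string malfunctions=not → at least one input occurs → occurs.
Generator path inoperative [OR]: Distribution tier fails=occurs, Utility feed lost=occurs, Right automatic transfer switch trips=occurs → at least one input occurs → occurs.
Bus A inoperative [OR]: Reserve diesel generator degraded=not, Outboard fuel pump trips=occurs, Auxiliary UPS module 2 faulted=not → at least one input occurs → occurs.
Bus B unavailable [AND]: Main utility transformer fails=not, Bus A inoperative=occurs → not all inputs occur → does not occur.
UPS chain down [OR]: Bus B unavailable=not, Breaker 2 trips=not, Right static switch 2 offline=occurs → at least one input occurs → occurs.
Data center power outage [AND]: Generator path inoperative=occurs, UPS chain down=occurs, Rectifier 2 lost=occurs, Aft PDU 2 failed=occurs → all inputs occur → occurs.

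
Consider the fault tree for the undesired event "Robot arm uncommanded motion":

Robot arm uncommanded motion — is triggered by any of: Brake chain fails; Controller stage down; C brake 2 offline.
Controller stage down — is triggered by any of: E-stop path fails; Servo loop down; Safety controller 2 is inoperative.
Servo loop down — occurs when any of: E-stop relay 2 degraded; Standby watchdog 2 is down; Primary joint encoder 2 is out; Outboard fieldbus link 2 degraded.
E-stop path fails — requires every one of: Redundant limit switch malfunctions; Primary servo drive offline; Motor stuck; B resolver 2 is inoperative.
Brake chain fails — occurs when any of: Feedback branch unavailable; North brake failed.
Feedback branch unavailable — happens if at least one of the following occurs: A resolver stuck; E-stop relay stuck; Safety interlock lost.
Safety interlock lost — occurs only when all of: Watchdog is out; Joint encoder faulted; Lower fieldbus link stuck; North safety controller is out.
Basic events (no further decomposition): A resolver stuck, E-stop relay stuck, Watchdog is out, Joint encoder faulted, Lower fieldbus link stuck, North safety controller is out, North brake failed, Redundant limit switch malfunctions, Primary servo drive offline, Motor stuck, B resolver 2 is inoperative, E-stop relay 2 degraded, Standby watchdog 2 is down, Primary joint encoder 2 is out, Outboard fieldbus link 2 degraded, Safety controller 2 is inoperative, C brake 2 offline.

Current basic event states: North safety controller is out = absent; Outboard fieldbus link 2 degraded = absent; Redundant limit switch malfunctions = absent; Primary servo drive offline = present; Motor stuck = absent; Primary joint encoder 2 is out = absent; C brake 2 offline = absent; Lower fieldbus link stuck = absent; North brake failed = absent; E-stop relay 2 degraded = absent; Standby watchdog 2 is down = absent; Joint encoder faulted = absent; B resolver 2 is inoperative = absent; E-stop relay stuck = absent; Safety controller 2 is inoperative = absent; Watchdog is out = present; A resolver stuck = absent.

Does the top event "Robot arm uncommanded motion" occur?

No

Safety interlock lost [AND]: Watchdog is out=occurs, Joint encoder faulted=not, Lower fieldbus link stuck=not, North safety controller is out=not → not all inputs occur → does not occur.
Feedback branch unavailable [OR]: A resolver stuck=not, E-stop relay stuck=not, Safety interlock lost=not → no input occurs → does not occur.
Brake chain fails [OR]: Feedback branch unavailable=not, North brake failed=not → no input occurs → does not occur.
E-stop path fails [AND]: Redundant limit switch malfunctions=not, Primary servo drive offline=occurs, Motor stuck=not, B resolver 2 is inoperative=not → not all inputs occur → does not occur.
Servo loop down [OR]: E-stop relay 2 degraded=not, Standby watchdog 2 is down=not, Primary joint encoder 2 is out=not, Outboard fieldbus link 2 degraded=not → no input occurs → does not occur.
Controller stage down [OR]: E-stop path fails=not, Servo loop down=not, Safety controller 2 is inoperative=not → no input occurs → does not occur.
Robot arm uncommanded motion [OR]: Brake chain fails=not, Controller stage down=not, C brake 2 offline=not → no input occurs → does not occur.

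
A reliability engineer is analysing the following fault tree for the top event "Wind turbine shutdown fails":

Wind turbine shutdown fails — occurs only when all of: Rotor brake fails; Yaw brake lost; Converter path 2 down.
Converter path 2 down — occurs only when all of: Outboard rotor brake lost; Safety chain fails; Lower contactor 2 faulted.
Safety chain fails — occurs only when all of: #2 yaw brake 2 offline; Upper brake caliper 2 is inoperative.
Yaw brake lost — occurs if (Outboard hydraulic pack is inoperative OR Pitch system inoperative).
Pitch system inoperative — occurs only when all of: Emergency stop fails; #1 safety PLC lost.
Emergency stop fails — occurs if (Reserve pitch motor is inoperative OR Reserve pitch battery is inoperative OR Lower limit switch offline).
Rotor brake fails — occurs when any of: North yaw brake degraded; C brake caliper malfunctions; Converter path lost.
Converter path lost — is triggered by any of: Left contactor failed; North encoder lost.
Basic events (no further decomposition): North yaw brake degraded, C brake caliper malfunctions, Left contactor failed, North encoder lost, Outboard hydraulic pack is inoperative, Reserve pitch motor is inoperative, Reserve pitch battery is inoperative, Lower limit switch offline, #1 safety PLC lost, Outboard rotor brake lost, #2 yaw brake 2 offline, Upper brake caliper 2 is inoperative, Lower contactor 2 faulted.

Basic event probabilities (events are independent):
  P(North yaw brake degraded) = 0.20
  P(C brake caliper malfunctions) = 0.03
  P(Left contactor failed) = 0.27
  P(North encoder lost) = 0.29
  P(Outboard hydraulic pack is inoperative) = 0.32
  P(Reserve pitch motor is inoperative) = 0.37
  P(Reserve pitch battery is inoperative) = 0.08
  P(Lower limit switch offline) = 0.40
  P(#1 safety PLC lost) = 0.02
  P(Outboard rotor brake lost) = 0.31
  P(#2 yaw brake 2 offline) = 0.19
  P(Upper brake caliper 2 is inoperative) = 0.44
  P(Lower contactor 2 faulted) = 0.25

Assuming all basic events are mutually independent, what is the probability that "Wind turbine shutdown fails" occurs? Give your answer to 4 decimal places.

P(Converter path lost) [OR] = 1 − (1−0.27) × (1−0.29) = 0.481700
P(Rotor brake fails) [OR] = 1 − (1−0.20) × (1−0.03) × (1−0.481700) = 0.597799
P(Emergency stop fails) [OR] = 1 − (1−0.37) × (1−0.08) × (1−0.40) = 0.652240
P(Pitch system inoperative) [AND] = 0.652240 × 0.02 = 0.013045
P(Yaw brake lost) [OR] = 1 − (1−0.32) × (1−0.013045) = 0.328871
P(Safety chain fails) [AND] = 0.19 × 0.44 = 0.083600
P(Converter path 2 down) [AND] = 0.31 × 0.083600 × 0.25 = 0.006479
P(Wind turbine shutdown fails) [AND] = 0.597799 × 0.328871 × 0.006479 = 0.001274
Rounded to 4 decimal places: P(Wind turbine shutdown fails) ≈ 0.0013.

0.0013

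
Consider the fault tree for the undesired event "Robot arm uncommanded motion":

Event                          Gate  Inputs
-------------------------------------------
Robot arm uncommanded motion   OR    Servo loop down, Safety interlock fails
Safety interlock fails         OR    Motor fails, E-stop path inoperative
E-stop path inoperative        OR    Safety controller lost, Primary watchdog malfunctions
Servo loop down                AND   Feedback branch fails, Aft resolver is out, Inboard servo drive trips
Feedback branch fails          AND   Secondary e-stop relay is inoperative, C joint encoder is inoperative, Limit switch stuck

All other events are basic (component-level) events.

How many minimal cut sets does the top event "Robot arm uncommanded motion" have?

Feedback branch fails [AND]: one cut set from each child combined → 1 × 1 × 1 = 1 cut set(s).
Servo loop down [AND]: one cut set from each child combined → 1 × 1 × 1 = 1 cut set(s).
E-stop path inoperative [OR]: union of children's cut sets → 2 cut set(s).
Safety interlock fails [OR]: union of children's cut sets → 3 cut set(s).
Robot arm uncommanded motion [OR]: union of children's cut sets → 4 cut set(s).
Minimal cut sets: {Aft resolver is out, C joint encoder is inoperative, Inboard servo drive trips, Limit switch stuck, Secondary e-stop relay is inoperative}; {Motor fails}; {Safety controller lost}; {Primary watchdog malfunctions}.

4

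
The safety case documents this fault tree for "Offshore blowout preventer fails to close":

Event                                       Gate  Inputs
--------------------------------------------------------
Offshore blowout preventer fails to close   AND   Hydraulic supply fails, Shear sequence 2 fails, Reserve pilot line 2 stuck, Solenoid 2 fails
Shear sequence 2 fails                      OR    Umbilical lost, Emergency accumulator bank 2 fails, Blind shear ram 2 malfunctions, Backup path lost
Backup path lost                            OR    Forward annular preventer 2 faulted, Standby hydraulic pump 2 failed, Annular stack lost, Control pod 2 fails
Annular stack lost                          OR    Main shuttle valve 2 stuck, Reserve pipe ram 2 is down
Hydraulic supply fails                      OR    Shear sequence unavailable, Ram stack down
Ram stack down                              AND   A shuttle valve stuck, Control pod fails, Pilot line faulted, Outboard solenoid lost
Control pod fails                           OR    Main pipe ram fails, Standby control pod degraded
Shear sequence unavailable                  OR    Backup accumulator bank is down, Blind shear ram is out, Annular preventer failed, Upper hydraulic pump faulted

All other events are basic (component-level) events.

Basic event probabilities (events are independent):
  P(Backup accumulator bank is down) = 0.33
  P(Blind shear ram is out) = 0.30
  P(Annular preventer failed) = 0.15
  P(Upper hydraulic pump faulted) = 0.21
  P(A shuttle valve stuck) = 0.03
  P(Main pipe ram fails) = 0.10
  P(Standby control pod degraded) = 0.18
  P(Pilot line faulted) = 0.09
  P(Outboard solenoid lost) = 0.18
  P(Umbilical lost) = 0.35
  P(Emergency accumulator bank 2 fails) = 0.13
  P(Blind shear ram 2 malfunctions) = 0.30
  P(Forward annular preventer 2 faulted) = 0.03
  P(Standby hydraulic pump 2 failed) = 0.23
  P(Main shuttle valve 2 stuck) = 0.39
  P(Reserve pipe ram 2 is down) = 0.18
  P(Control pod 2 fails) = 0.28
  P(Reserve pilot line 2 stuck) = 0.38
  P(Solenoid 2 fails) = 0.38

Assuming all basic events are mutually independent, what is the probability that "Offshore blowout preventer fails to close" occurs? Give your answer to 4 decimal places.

0.0884

P(Shear sequence unavailable) [OR] = 1 − (1−0.33) × (1−0.30) × (1−0.15) × (1−0.21) = 0.685067
P(Control pod fails) [OR] = 1 − (1−0.10) × (1−0.18) = 0.262000
P(Ram stack down) [AND] = 0.03 × 0.262000 × 0.09 × 0.18 = 0.000127
P(Hydraulic supply fails) [OR] = 1 − (1−0.685067) × (1−0.000127) = 0.685107
P(Annular stack lost) [OR] = 1 − (1−0.39) × (1−0.18) = 0.499800
P(Backup path lost) [OR] = 1 − (1−0.03) × (1−0.23) × (1−0.499800) × (1−0.28) = 0.731008
P(Shear sequence 2 fails) [OR] = 1 − (1−0.35) × (1−0.13) × (1−0.30) × (1−0.731008) = 0.893520
P(Offshore blowout preventer fails to close) [AND] = 0.685107 × 0.893520 × 0.38 × 0.38 = 0.088395
Rounded to 4 decimal places: P(Offshore blowout preventer fails to close) ≈ 0.0884.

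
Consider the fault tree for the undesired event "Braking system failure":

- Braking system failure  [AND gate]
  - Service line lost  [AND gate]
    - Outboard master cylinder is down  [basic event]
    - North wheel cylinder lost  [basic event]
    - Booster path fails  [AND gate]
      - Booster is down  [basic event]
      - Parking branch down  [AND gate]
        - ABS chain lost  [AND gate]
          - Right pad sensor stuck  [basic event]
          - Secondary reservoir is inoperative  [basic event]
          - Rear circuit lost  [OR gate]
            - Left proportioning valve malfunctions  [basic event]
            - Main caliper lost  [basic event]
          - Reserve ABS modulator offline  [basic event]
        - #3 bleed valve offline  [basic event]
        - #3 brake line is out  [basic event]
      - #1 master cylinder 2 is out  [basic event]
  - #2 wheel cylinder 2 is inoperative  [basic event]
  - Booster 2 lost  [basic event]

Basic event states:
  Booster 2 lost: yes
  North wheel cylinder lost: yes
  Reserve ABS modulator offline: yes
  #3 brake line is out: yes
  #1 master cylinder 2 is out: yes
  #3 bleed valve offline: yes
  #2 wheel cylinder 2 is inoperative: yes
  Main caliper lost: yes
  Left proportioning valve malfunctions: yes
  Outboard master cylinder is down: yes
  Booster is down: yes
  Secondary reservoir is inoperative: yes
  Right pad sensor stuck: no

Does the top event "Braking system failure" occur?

No

Rear circuit lost [OR]: Left proportioning valve malfunctions=occurs, Main caliper lost=occurs → at least one input occurs → occurs.
ABS chain lost [AND]: Right pad sensor stuck=not, Secondary reservoir is inoperative=occurs, Rear circuit lost=occurs, Reserve ABS modulator offline=occurs → not all inputs occur → does not occur.
Parking branch down [AND]: ABS chain lost=not, #3 bleed valve offline=occurs, #3 brake line is out=occurs → not all inputs occur → does not occur.
Booster path fails [AND]: Booster is down=occurs, Parking branch down=not, #1 master cylinder 2 is out=occurs → not all inputs occur → does not occur.
Service line lost [AND]: Outboard master cylinder is down=occurs, North wheel cylinder lost=occurs, Booster path fails=not → not all inputs occur → does not occur.
Braking system failure [AND]: Service line lost=not, #2 wheel cylinder 2 is inoperative=occurs, Booster 2 lost=occurs → not all inputs occur → does not occur.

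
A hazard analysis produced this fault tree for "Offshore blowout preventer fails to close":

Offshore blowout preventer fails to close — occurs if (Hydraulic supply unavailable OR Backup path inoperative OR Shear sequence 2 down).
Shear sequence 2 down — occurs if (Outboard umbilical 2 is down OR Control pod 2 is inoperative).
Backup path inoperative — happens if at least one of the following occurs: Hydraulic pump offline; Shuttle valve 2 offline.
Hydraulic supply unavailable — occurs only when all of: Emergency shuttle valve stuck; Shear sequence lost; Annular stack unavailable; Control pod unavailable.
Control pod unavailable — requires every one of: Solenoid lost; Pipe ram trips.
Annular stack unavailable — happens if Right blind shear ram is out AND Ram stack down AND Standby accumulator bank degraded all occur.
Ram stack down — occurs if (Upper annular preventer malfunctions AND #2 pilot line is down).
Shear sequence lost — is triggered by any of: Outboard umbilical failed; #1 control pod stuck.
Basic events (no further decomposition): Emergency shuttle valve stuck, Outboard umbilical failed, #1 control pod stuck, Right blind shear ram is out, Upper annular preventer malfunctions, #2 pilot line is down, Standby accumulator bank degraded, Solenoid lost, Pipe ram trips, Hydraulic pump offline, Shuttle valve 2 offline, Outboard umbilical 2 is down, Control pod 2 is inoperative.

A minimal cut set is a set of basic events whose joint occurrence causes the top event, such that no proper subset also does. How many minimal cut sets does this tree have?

Shear sequence lost [OR]: union of children's cut sets → 2 cut set(s).
Ram stack down [AND]: one cut set from each child combined → 1 × 1 = 1 cut set(s).
Annular stack unavailable [AND]: one cut set from each child combined → 1 × 1 × 1 = 1 cut set(s).
Control pod unavailable [AND]: one cut set from each child combined → 1 × 1 = 1 cut set(s).
Hydraulic supply unavailable [AND]: one cut set from each child combined → 1 × 2 × 1 × 1 = 2 cut set(s).
Backup path inoperative [OR]: union of children's cut sets → 2 cut set(s).
Shear sequence 2 down [OR]: union of children's cut sets → 2 cut set(s).
Offshore blowout preventer fails to close [OR]: union of children's cut sets → 6 cut set(s).
Minimal cut sets: {#2 pilot line is down, Emergency shuttle valve stuck, Outboard umbilical failed, Pipe ram trips, Right blind shear ram is out, Solenoid lost, Standby accumulator bank degraded, Upper annular preventer malfunctions}; {#1 control pod stuck, #2 pilot line is down, Emergency shuttle valve stuck, Pipe ram trips, Right blind shear ram is out, Solenoid lost, Standby accumulator bank degraded, Upper annular preventer malfunctions}; {Hydraulic pump offline}; {Shuttle valve 2 offline}; {Outboard umbilical 2 is down}; {Control pod 2 is inoperative}.

6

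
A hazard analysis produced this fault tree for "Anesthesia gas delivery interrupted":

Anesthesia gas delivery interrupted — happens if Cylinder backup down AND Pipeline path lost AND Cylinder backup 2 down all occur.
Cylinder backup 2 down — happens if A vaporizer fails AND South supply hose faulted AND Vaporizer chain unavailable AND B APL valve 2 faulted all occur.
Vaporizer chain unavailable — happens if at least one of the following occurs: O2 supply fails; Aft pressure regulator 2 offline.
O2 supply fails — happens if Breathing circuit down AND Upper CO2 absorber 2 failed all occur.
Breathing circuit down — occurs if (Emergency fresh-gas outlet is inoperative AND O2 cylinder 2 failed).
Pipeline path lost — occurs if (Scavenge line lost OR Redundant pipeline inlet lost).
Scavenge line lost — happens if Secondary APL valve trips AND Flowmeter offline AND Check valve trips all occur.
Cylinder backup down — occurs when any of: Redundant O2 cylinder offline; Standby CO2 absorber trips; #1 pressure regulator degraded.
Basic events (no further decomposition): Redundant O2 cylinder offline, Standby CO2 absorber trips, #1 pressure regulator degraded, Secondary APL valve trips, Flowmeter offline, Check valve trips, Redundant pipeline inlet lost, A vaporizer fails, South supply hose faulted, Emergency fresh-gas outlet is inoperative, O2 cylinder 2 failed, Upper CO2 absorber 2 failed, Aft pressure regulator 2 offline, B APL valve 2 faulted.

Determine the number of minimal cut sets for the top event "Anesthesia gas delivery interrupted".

Cylinder backup down [OR]: union of children's cut sets → 3 cut set(s).
Scavenge line lost [AND]: one cut set from each child combined → 1 × 1 × 1 = 1 cut set(s).
Pipeline path lost [OR]: union of children's cut sets → 2 cut set(s).
Breathing circuit down [AND]: one cut set from each child combined → 1 × 1 = 1 cut set(s).
O2 supply fails [AND]: one cut set from each child combined → 1 × 1 = 1 cut set(s).
Vaporizer chain unavailable [OR]: union of children's cut sets → 2 cut set(s).
Cylinder backup 2 down [AND]: one cut set from each child combined → 1 × 1 × 2 × 1 = 2 cut set(s).
Anesthesia gas delivery interrupted [AND]: one cut set from each child combined → 3 × 2 × 2 = 12 cut set(s).

12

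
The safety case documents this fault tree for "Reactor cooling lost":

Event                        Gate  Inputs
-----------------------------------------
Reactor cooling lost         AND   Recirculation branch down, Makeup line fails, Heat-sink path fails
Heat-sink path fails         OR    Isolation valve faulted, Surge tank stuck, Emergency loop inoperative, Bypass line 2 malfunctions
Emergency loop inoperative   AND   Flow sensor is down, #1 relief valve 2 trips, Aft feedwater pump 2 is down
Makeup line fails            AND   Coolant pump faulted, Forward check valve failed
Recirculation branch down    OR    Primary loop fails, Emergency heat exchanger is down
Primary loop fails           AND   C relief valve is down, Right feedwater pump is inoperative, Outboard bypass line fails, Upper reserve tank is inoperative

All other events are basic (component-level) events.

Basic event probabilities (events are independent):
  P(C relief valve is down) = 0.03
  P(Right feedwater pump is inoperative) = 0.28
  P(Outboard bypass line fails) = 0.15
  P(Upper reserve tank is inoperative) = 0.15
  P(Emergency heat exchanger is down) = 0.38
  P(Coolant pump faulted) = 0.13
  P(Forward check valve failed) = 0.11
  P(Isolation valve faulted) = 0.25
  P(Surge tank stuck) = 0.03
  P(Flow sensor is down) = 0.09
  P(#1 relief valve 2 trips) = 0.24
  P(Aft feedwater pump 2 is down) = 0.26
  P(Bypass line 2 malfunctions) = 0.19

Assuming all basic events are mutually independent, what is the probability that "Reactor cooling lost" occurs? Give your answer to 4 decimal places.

0.0023

P(Primary loop fails) [AND] = 0.03 × 0.28 × 0.15 × 0.15 = 0.000189
P(Recirculation branch down) [OR] = 1 − (1−0.000189) × (1−0.38) = 0.380117
P(Makeup line fails) [AND] = 0.13 × 0.11 = 0.014300
P(Emergency loop inoperative) [AND] = 0.09 × 0.24 × 0.26 = 0.005616
P(Heat-sink path fails) [OR] = 1 − (1−0.25) × (1−0.03) × (1−0.005616) × (1−0.19) = 0.414034
P(Reactor cooling lost) [AND] = 0.380117 × 0.014300 × 0.414034 = 0.002251
Rounded to 4 decimal places: P(Reactor cooling lost) ≈ 0.0023.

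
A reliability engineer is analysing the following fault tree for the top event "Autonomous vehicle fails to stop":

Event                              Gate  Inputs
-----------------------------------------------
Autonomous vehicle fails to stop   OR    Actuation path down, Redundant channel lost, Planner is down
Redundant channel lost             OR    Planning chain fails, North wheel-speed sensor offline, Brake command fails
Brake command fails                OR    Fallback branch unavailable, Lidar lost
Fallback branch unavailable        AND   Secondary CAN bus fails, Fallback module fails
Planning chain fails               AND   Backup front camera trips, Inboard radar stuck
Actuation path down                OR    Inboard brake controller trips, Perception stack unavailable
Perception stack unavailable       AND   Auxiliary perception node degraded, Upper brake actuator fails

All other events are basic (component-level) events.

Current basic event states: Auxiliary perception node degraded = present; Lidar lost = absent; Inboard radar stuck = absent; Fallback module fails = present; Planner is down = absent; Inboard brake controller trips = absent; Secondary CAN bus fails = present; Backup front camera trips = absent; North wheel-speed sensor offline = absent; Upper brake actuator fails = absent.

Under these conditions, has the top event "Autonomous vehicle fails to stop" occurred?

Perception stack unavailable [AND]: Auxiliary perception node degraded=occurs, Upper brake actuator fails=not → not all inputs occur → does not occur.
Actuation path down [OR]: Inboard brake controller trips=not, Perception stack unavailable=not → no input occurs → does not occur.
Planning chain fails [AND]: Backup front camera trips=not, Inboard radar stuck=not → not all inputs occur → does not occur.
Fallback branch unavailable [AND]: Secondary CAN bus fails=occurs, Fallback module fails=occurs → all inputs occur → occurs.
Brake command fails [OR]: Fallback branch unavailable=occurs, Lidar lost=not → at least one input occurs → occurs.
Redundant channel lost [OR]: Planning chain fails=not, North wheel-speed sensor offline=not, Brake command fails=occurs → at least one input occurs → occurs.
Autonomous vehicle fails to stop [OR]: Actuation path down=not, Redundant channel lost=occurs, Planner is down=not → at least one input occurs → occurs.

Yes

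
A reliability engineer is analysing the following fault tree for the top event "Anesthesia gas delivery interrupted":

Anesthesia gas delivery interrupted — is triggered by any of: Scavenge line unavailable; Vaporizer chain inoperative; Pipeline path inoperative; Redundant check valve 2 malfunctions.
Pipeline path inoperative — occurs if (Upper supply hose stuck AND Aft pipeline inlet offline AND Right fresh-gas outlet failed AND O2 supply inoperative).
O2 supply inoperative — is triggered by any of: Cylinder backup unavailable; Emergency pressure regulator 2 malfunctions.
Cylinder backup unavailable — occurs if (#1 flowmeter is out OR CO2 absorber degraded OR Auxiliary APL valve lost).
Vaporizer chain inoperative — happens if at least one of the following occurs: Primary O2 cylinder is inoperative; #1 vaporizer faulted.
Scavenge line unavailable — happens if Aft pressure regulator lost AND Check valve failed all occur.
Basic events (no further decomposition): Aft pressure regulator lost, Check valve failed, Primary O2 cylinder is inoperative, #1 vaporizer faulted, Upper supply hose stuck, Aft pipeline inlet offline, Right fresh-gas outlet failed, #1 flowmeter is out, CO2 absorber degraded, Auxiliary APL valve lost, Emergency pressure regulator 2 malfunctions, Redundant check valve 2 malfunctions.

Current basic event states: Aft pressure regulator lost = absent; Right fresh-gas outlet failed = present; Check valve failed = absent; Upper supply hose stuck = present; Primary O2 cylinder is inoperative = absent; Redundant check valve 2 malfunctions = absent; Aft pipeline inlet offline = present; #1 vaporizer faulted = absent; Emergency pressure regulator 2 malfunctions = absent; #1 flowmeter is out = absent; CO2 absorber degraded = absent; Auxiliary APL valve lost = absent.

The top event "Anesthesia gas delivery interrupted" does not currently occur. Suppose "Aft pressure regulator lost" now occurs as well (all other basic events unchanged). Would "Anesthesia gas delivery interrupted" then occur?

No

Counterfactual: set "Aft pressure regulator lost" to occurred.
Scavenge line unavailable [AND]: Aft pressure regulator lost=occurs, Check valve failed=not → not all inputs occur → does not occur.
Vaporizer chain inoperative [OR]: Primary O2 cylinder is inoperative=not, #1 vaporizer faulted=not → no input occurs → does not occur.
Cylinder backup unavailable [OR]: #1 flowmeter is out=not, CO2 absorber degraded=not, Auxiliary APL valve lost=not → no input occurs → does not occur.
O2 supply inoperative [OR]: Cylinder backup unavailable=not, Emergency pressure regulator 2 malfunctions=not → no input occurs → does not occur.
Pipeline path inoperative [AND]: Upper supply hose stuck=occurs, Aft pipeline inlet offline=occurs, Right fresh-gas outlet failed=occurs, O2 supply inoperative=not → not all inputs occur → does not occur.
Anesthesia gas delivery interrupted [OR]: Scavenge line unavailable=not, Vaporizer chain inoperative=not, Pipeline path inoperative=not, Redundant check valve 2 malfunctions=not → no input occurs → does not occur.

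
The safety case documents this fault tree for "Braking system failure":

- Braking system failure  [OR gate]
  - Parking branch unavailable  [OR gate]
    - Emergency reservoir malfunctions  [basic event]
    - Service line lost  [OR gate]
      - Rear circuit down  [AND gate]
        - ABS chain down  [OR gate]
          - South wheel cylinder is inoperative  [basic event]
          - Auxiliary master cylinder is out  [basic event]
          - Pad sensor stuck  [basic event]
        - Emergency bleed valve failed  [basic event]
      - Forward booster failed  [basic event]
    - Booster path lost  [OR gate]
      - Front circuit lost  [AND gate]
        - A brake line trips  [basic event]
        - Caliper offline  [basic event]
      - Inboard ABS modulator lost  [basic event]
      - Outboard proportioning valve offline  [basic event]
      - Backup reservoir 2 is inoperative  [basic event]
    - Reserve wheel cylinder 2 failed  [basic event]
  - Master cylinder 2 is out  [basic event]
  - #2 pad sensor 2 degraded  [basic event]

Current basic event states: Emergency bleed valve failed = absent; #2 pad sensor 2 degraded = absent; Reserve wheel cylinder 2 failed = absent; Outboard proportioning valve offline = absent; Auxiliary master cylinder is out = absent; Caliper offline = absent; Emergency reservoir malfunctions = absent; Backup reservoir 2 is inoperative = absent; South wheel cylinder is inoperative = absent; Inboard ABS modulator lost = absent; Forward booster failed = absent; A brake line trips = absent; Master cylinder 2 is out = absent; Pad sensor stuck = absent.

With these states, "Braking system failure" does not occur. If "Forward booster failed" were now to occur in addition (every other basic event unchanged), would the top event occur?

Counterfactual: set "Forward booster failed" to occurred.
ABS chain down [OR]: South wheel cylinder is inoperative=not, Auxiliary master cylinder is out=not, Pad sensor stuck=not → no input occurs → does not occur.
Rear circuit down [AND]: ABS chain down=not, Emergency bleed valve failed=not → not all inputs occur → does not occur.
Service line lost [OR]: Rear circuit down=not, Forward booster failed=occurs → at least one input occurs → occurs.
Front circuit lost [AND]: A brake line trips=not, Caliper offline=not → not all inputs occur → does not occur.
Booster path lost [OR]: Front circuit lost=not, Inboard ABS modulator lost=not, Outboard proportioning valve offline=not, Backup reservoir 2 is inoperative=not → no input occurs → does not occur.
Parking branch unavailable [OR]: Emergency reservoir malfunctions=not, Service line lost=occurs, Booster path lost=not, Reserve wheel cylinder 2 failed=not → at least one input occurs → occurs.
Braking system failure [OR]: Parking branch unavailable=occurs, Master cylinder 2 is out=not, #2 pad sensor 2 degraded=not → at least one input occurs → occurs.

Yes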